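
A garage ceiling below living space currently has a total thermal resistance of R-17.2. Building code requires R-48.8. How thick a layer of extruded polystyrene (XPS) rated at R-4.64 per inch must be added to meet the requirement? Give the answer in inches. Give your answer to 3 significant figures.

ΔR = 48.8 − 17.2 = 31.6 ft²·°F·h/BTU
L = ΔR / (R/in) = 31.6/4.64 = 6.81 in

6.81 in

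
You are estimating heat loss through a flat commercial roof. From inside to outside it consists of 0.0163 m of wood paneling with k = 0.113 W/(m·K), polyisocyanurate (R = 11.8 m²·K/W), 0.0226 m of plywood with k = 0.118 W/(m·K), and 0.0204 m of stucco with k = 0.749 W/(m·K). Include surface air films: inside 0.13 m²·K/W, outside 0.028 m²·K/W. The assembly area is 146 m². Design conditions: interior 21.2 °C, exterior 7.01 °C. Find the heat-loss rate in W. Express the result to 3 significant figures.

0.0163/0.113 = 0.1442
0.0226/0.118 = 0.1915
0.0204/0.749 = 0.02724
R_total = 0.13 + 0.1442 + 11.8 + 0.1915 + 0.02724 + 0.028 = 12.32 m²·K/W
Q = A·ΔT/R = 146 × (21.2 − 7.01) / 12.32 = 168.1 W

168 W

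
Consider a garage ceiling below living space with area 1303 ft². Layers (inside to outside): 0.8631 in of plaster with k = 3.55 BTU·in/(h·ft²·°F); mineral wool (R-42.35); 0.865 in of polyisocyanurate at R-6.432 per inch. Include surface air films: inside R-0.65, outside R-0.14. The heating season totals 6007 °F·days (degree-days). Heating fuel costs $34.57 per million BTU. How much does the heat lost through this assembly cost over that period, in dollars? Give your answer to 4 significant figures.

132.7 dollars

0.8631/3.55 = 0.24313
0.865 × 6.432 = 5.5637
R_total = 0.65 + 0.24313 + 42.35 + 5.5637 + 0.14 = 48.947 ft²·°F·h/BTU
E = A × HDD × 24 / R = 1303 × 6007 × 24 / 48.947 = 3837900 BTU
Cost = 3837900/10⁶ × 34.57 = $132.67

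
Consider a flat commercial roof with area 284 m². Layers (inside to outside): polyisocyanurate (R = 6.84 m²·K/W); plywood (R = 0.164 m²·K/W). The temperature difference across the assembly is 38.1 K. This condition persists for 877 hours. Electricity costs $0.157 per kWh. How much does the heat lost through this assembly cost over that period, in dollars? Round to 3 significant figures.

R_total = 6.84 + 0.164 = 7.004 m²·K/W
Q = 284 × 38.1 / 7.004 = 1545 W
E = 1545 W × 877 h / 1000 = 1355 kWh
Cost = 1355 × 0.157 = $212.7

213 dollars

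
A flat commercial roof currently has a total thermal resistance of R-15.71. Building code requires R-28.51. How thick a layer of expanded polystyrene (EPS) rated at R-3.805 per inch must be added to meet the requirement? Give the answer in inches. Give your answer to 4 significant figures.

3.364 in

ΔR = 28.51 − 15.71 = 12.8 ft²·°F·h/BTU
L = ΔR / (R/in) = 12.8/3.805 = 3.364 in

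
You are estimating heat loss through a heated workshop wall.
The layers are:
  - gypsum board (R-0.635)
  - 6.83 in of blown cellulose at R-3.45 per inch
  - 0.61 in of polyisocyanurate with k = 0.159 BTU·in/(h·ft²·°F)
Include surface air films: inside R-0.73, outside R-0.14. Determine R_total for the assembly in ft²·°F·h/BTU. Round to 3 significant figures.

28.9 ft²·°F·h/BTU

6.83 × 3.45 = 23.56
0.61/0.159 = 3.836
R_total = 0.73 + 0.635 + 23.56 + 3.836 + 0.14 = 28.9 ft²·°F·h/BTU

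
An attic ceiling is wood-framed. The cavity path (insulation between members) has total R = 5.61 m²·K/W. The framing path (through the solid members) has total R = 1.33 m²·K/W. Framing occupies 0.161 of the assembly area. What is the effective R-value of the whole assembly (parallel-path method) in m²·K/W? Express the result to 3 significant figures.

U_eff = 0.839/5.61 + 0.161/1.33 = 0.1496 + 0.1211 = 0.2706
R_eff = 1/U_eff = 3.695 m²·K/W

3.70 m²·K/W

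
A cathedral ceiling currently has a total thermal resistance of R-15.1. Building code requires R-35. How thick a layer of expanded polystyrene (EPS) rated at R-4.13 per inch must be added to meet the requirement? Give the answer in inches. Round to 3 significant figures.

4.82 in

ΔR = 35 − 15.1 = 19.9 ft²·°F·h/BTU
L = ΔR / (R/in) = 19.9/4.13 = 4.818 in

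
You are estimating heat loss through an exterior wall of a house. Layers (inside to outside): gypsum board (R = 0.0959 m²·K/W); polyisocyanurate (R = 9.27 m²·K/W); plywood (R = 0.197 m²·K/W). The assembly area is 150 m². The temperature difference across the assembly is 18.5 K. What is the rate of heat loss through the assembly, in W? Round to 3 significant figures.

R_total = 0.0959 + 9.27 + 0.197 = 9.563 m²·K/W
Q = A·ΔT/R = 150 × 18.5 / 9.563 = 290.2 W

290 W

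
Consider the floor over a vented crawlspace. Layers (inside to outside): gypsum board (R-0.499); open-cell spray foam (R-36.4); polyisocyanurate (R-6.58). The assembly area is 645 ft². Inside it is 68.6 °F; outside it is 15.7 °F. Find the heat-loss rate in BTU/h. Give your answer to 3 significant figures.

R_total = 0.499 + 36.4 + 6.58 = 43.48 ft²·°F·h/BTU
Q = A·ΔT/R = 645 × (68.6 − 15.7) / 43.48 = 784.8 BTU/h

785 BTU/h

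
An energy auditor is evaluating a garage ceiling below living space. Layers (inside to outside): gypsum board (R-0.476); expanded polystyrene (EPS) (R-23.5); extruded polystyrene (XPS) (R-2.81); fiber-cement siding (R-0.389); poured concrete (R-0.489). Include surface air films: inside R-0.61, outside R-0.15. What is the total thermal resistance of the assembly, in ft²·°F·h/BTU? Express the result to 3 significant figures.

28.4 ft²·°F·h/BTU

R_total = 0.61 + 0.476 + 23.5 + 2.81 + 0.389 + 0.489 + 0.15 = 28.42 ft²·°F·h/BTU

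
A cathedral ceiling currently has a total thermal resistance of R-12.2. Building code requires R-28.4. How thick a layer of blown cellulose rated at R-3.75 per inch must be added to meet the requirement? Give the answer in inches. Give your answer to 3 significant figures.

ΔR = 28.4 − 12.2 = 16.2 ft²·°F·h/BTU
L = ΔR / (R/in) = 16.2/3.75 = 4.32 in

4.32 in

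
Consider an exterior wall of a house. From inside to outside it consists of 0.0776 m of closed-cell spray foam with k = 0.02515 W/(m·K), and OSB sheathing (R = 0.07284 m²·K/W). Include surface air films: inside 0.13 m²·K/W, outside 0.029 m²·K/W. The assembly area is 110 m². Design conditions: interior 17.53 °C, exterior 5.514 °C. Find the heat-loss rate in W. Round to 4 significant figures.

0.0776/0.02515 = 3.0855
R_total = 0.13 + 3.0855 + 0.07284 + 0.029 = 3.3173 m²·K/W
Q = A·ΔT/R = 110 × (17.53 − 5.514) / 3.3173 = 398.44 W

398.4 W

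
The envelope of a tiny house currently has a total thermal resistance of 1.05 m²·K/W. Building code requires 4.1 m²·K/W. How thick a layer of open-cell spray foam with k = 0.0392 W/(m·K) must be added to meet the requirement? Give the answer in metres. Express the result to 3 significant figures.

ΔR = 4.1 − 1.05 = 3.05 m²·K/W
L = ΔR × k = 3.05 × 0.0392 = 0.1196 m

0.120 m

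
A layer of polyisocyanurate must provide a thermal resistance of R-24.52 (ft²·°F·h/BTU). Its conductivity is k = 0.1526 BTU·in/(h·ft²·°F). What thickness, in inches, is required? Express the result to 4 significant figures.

L = R × k = 24.52 × 0.1526 = 3.7418 in

3.742 in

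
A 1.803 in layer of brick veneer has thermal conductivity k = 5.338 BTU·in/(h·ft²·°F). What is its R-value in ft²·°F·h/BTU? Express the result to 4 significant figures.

R = L/k = 1.803/5.338 = 0.33777 ft²·°F·h/BTU

0.3378 ft²·°F·h/BTU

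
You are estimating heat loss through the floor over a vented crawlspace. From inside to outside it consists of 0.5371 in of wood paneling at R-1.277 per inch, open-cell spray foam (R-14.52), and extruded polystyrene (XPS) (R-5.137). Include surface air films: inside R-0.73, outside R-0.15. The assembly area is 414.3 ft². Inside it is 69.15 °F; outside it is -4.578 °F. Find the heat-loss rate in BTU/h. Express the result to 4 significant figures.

0.5371 × 1.277 = 0.68588
R_total = 0.73 + 0.68588 + 14.52 + 5.137 + 0.15 = 21.223 ft²·°F·h/BTU
Q = A·ΔT/R = 414.3 × (69.15 − (-4.578)) / 21.223 = 1439.3 BTU/h

1439 BTU/h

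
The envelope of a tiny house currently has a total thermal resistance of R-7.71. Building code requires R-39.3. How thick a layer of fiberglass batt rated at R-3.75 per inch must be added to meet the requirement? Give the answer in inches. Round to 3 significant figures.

ΔR = 39.3 − 7.71 = 31.59 ft²·°F·h/BTU
L = ΔR / (R/in) = 31.59/3.75 = 8.424 in

8.42 in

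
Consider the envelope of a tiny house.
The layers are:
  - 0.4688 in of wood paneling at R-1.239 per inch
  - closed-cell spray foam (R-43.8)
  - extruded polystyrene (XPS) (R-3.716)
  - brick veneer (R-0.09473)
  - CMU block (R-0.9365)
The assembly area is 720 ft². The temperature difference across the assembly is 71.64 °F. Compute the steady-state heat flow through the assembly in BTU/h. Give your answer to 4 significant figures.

0.4688 × 1.239 = 0.58084
R_total = 0.58084 + 43.8 + 3.716 + 0.09473 + 0.9365 = 49.128 ft²·°F·h/BTU
Q = A·ΔT/R = 720 × 71.64 / 49.128 = 1049.9 BTU/h

1050 BTU/h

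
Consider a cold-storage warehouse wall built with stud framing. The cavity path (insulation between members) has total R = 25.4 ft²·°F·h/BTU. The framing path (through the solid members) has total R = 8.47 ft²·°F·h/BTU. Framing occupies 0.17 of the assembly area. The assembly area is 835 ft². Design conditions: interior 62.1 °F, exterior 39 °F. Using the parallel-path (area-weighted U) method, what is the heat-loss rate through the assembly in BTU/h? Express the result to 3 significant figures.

1020 BTU/h

U_eff = 0.83/25.4 + 0.17/8.47 = 0.03268 + 0.02007 = 0.05275
R_eff = 1/U_eff = 18.96 ft²·°F·h/BTU
Q = 835 × (62.1 − 39) / 18.96 = 1017 BTU/h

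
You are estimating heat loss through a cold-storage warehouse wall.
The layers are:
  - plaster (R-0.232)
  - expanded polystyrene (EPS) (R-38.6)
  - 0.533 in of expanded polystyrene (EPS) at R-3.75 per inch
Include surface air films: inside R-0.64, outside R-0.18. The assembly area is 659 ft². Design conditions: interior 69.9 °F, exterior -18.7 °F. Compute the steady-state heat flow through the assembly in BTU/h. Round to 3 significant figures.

0.533 × 3.75 = 1.999
R_total = 0.64 + 0.232 + 38.6 + 1.999 + 0.18 = 41.65 ft²·°F·h/BTU
Q = A·ΔT/R = 659 × (69.9 − (-18.7)) / 41.65 = 1402 BTU/h

1400 BTU/h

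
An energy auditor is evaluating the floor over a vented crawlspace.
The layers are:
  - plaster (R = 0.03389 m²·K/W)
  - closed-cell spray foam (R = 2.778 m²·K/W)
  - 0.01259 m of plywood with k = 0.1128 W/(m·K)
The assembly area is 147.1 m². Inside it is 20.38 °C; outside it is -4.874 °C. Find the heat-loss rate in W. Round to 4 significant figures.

1271 W

0.01259/0.1128 = 0.11161
R_total = 0.03389 + 2.778 + 0.11161 = 2.9235 m²·K/W
Q = A·ΔT/R = 147.1 × (20.38 − (-4.874)) / 2.9235 = 1270.7 W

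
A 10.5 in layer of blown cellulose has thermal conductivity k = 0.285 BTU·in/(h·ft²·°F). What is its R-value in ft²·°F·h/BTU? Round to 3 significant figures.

R = L/k = 10.5/0.285 = 36.84 ft²·°F·h/BTU

36.8 ft²·°F·h/BTU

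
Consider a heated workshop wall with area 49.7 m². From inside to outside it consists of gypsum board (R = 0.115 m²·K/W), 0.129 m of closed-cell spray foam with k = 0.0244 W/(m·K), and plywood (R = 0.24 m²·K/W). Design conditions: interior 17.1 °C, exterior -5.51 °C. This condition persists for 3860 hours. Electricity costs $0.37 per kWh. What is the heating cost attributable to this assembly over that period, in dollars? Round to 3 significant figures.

0.129/0.0244 = 5.287
R_total = 0.115 + 5.287 + 0.24 = 5.642 m²·K/W
Q = 49.7 × (17.1 − (-5.51)) / 5.642 = 199.2 W
E = 199.2 W × 3860 h / 1000 = 768.8 kWh
Cost = 768.8 × 0.37 = $284.5

284 dollars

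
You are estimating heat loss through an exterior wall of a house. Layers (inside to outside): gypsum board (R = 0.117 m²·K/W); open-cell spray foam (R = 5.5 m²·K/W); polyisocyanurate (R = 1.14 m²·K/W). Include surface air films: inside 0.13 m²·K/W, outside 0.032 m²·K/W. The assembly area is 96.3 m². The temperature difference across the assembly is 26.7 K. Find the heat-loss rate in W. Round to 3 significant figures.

372 W

R_total = 0.13 + 0.117 + 5.5 + 1.14 + 0.032 = 6.919 m²·K/W
Q = A·ΔT/R = 96.3 × 26.7 / 6.919 = 371.6 W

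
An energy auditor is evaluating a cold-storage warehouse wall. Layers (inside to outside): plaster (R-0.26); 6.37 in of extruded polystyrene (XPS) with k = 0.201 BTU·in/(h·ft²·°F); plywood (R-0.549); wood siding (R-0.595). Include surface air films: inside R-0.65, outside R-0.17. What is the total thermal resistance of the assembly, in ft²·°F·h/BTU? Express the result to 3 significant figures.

6.37/0.201 = 31.69
R_total = 0.65 + 0.26 + 31.69 + 0.549 + 0.595 + 0.17 = 33.92 ft²·°F·h/BTU

33.9 ft²·°F·h/BTU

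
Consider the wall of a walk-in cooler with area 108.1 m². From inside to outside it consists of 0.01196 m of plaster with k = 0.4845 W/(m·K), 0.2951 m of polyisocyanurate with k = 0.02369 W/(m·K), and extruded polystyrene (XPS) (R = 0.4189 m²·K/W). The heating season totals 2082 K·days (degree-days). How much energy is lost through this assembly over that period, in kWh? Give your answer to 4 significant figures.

418.7 kWh

0.01196/0.4845 = 0.024685
0.2951/0.02369 = 12.457
R_total = 0.024685 + 12.457 + 0.4189 = 12.9 m²·K/W
E = A × HDD × 24 / R / 1000 = 108.1 × 2082 × 24 / 12.9 / 1000 = 418.71 kWh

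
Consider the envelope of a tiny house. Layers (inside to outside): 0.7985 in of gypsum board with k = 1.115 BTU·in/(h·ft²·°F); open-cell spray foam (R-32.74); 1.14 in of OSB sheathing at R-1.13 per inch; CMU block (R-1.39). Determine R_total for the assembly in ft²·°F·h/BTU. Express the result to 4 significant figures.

36.13 ft²·°F·h/BTU

0.7985/1.115 = 0.71614
1.14 × 1.13 = 1.2882
R_total = 0.71614 + 32.74 + 1.2882 + 1.39 = 36.134 ft²·°F·h/BTU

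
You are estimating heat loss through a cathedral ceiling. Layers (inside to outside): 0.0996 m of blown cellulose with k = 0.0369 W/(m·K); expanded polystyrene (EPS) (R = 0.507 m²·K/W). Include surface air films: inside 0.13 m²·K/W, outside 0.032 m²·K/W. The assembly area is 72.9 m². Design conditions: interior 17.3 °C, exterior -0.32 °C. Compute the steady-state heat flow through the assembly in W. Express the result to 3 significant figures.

0.0996/0.0369 = 2.699
R_total = 0.13 + 2.699 + 0.507 + 0.032 = 3.368 m²·K/W
Q = A·ΔT/R = 72.9 × (17.3 − (-0.32)) / 3.368 = 381.4 W

381 W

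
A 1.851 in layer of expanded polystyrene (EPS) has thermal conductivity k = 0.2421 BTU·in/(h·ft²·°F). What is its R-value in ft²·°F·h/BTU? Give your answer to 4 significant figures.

7.646 ft²·°F·h/BTU

R = L/k = 1.851/0.2421 = 7.6456 ft²·°F·h/BTU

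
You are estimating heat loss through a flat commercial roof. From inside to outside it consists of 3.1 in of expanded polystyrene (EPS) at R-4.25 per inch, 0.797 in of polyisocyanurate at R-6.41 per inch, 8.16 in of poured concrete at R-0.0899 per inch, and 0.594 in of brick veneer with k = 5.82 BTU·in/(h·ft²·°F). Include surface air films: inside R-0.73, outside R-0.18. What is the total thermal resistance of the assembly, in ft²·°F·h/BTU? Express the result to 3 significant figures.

3.1 × 4.25 = 13.18
0.797 × 6.41 = 5.109
8.16 × 0.0899 = 0.7336
0.594/5.82 = 0.1021
R_total = 0.73 + 13.18 + 5.109 + 0.7336 + 0.1021 + 0.18 = 20.03 ft²·°F·h/BTU

20.0 ft²·°F·h/BTU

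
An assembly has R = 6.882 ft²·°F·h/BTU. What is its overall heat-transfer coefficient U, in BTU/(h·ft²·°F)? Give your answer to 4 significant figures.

0.1453 BTU/(h·ft²·°F)

U = 1/R = 1/6.882 = 0.14531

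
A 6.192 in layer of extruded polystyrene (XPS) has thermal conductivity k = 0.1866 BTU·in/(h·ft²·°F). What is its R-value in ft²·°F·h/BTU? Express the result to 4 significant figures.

R = L/k = 6.192/0.1866 = 33.183 ft²·°F·h/BTU

33.18 ft²·°F·h/BTU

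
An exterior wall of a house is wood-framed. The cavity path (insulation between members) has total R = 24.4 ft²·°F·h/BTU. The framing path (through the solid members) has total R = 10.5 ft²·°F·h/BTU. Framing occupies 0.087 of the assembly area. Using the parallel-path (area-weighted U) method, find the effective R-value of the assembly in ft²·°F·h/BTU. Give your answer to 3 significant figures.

21.9 ft²·°F·h/BTU

U_eff = 0.913/24.4 + 0.087/10.5 = 0.03742 + 0.008286 = 0.0457
R_eff = 1/U_eff = 21.88 ft²·°F·h/BTU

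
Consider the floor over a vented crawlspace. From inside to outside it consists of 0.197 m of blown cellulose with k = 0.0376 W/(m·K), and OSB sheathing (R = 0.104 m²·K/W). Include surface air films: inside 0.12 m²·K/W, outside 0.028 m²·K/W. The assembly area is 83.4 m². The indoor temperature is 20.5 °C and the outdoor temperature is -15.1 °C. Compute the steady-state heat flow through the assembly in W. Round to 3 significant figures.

541 W

0.197/0.0376 = 5.239
R_total = 0.12 + 5.239 + 0.104 + 0.028 = 5.491 m²·K/W
Q = A·ΔT/R = 83.4 × (20.5 − (-15.1)) / 5.491 = 540.7 W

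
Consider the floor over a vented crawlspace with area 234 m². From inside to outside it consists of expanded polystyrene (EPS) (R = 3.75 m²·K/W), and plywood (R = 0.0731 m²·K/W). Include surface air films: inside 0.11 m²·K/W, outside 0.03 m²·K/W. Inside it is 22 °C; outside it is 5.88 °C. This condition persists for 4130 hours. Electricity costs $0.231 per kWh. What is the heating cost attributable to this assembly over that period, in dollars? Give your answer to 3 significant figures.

908 dollars

R_total = 0.11 + 3.75 + 0.0731 + 0.03 = 3.963 m²·K/W
Q = 234 × (22 − 5.88) / 3.963 = 951.8 W
E = 951.8 W × 4130 h / 1000 = 3931 kWh
Cost = 3931 × 0.231 = $908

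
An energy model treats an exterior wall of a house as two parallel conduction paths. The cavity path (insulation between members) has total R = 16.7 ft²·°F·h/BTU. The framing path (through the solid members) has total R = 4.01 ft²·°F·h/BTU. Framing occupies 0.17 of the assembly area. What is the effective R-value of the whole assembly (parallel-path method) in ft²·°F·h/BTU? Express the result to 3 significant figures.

10.9 ft²·°F·h/BTU

U_eff = 0.83/16.7 + 0.17/4.01 = 0.0497 + 0.04239 = 0.09209
R_eff = 1/U_eff = 10.86 ft²·°F·h/BTU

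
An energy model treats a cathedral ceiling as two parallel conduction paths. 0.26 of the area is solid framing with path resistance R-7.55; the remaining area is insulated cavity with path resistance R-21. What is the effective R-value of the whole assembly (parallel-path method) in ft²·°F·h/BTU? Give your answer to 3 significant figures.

14.4 ft²·°F·h/BTU

U_eff = 0.74/21 + 0.26/7.55 = 0.03524 + 0.03444 = 0.06968
R_eff = 1/U_eff = 14.35 ft²·°F·h/BTU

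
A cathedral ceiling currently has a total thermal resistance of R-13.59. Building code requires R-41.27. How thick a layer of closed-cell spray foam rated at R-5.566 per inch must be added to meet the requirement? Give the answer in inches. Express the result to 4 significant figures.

ΔR = 41.27 − 13.59 = 27.68 ft²·°F·h/BTU
L = ΔR / (R/in) = 27.68/5.566 = 4.9731 in

4.973 in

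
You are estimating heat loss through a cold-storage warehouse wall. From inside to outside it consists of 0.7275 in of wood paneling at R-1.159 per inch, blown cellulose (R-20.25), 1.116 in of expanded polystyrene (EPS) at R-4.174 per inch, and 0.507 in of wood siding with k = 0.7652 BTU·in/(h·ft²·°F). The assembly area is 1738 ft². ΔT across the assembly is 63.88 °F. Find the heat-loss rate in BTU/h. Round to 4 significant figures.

4203 BTU/h

0.7275 × 1.159 = 0.84317
1.116 × 4.174 = 4.6582
0.507/0.7652 = 0.66257
R_total = 0.84317 + 20.25 + 4.6582 + 0.66257 = 26.414 ft²·°F·h/BTU
Q = A·ΔT/R = 1738 × 63.88 / 26.414 = 4203.2 BTU/h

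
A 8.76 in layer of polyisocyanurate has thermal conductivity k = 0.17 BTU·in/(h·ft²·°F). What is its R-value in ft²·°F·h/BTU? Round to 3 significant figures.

R = L/k = 8.76/0.17 = 51.53 ft²·°F·h/BTU

51.5 ft²·°F·h/BTU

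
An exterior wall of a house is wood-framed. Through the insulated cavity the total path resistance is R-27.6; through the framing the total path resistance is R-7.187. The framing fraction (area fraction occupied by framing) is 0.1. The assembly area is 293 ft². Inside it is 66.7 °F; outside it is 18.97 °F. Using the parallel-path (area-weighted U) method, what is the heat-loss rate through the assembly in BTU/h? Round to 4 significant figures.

U_eff = 0.9/27.6 + 0.1/7.187 = 0.032609 + 0.013914 = 0.046523
R_eff = 1/U_eff = 21.495 ft²·°F·h/BTU
Q = 293 × (66.7 − 18.97) / 21.495 = 650.61 BTU/h

650.6 BTU/h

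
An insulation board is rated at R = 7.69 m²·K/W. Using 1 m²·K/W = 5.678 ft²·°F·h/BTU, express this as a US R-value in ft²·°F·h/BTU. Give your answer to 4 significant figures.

43.66 ft²·°F·h/BTU

R_US = 7.69 × 5.678 = 43.664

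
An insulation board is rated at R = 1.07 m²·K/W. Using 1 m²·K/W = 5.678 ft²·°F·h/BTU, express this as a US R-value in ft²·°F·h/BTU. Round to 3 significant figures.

R_US = 1.07 × 5.678 = 6.075

6.08 ft²·°F·h/BTU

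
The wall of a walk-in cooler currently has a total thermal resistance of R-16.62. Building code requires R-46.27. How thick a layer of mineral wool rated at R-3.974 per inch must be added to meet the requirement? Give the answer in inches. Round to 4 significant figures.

ΔR = 46.27 − 16.62 = 29.65 ft²·°F·h/BTU
L = ΔR / (R/in) = 29.65/3.974 = 7.461 in

7.461 in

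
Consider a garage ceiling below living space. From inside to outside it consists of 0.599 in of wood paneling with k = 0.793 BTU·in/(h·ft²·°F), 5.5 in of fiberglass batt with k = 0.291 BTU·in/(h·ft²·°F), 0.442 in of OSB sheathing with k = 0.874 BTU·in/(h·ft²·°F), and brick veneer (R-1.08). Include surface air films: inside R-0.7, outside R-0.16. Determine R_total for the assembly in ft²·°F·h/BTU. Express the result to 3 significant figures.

0.599/0.793 = 0.7554
5.5/0.291 = 18.9
0.442/0.874 = 0.5057
R_total = 0.7 + 0.7554 + 18.9 + 0.5057 + 1.08 + 0.16 = 22.1 ft²·°F·h/BTU

22.1 ft²·°F·h/BTU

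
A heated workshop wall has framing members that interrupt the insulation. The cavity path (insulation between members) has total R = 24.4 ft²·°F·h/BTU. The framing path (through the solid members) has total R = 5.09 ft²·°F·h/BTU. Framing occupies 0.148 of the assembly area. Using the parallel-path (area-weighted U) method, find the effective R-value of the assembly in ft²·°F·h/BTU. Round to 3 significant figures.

U_eff = 0.852/24.4 + 0.148/5.09 = 0.03492 + 0.02908 = 0.06399
R_eff = 1/U_eff = 15.63 ft²·°F·h/BTU

15.6 ft²·°F·h/BTU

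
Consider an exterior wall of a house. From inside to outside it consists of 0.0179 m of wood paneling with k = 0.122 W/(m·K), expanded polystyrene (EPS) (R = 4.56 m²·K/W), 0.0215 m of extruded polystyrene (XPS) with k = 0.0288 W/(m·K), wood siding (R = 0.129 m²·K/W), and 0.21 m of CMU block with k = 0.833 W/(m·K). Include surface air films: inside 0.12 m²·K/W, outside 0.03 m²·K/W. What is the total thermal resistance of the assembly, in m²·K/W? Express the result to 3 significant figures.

5.98 m²·K/W

0.0179/0.122 = 0.1467
0.0215/0.0288 = 0.7465
0.21/0.833 = 0.2521
R_total = 0.12 + 0.1467 + 4.56 + 0.7465 + 0.129 + 0.2521 + 0.03 = 5.984 m²·K/W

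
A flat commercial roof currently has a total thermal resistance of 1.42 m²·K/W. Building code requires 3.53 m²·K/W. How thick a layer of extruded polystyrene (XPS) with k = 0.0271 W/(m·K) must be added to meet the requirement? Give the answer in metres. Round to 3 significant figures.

ΔR = 3.53 − 1.42 = 2.11 m²·K/W
L = ΔR × k = 2.11 × 0.0271 = 0.05718 m

0.0572 m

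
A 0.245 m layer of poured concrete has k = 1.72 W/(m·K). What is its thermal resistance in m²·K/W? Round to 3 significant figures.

R = L/k = 0.245/1.72 = 0.1424 m²·K/W

0.142 m²·K/W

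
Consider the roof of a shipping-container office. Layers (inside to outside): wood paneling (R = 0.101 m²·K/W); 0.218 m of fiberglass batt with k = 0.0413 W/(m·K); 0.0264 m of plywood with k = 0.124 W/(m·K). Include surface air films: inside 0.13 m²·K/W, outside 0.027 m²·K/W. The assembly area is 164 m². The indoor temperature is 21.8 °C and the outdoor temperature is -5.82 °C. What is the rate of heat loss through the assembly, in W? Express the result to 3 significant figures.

0.218/0.0413 = 5.278
0.0264/0.124 = 0.2129
R_total = 0.13 + 0.101 + 5.278 + 0.2129 + 0.027 = 5.749 m²·K/W
Q = A·ΔT/R = 164 × (21.8 − (-5.82)) / 5.749 = 787.9 W

788 W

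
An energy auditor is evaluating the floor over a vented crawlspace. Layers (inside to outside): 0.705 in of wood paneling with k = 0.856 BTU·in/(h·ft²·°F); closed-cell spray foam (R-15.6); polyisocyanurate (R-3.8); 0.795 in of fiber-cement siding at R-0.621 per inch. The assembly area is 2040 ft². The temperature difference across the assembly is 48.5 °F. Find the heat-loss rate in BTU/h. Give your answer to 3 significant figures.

4780 BTU/h

0.705/0.856 = 0.8236
0.795 × 0.621 = 0.4937
R_total = 0.8236 + 15.6 + 3.8 + 0.4937 = 20.72 ft²·°F·h/BTU
Q = A·ΔT/R = 2040 × 48.5 / 20.72 = 4776 BTU/h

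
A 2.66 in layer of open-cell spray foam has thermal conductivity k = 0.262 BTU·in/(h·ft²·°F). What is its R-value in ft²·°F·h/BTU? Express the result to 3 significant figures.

R = L/k = 2.66/0.262 = 10.15 ft²·°F·h/BTU

10.2 ft²·°F·h/BTU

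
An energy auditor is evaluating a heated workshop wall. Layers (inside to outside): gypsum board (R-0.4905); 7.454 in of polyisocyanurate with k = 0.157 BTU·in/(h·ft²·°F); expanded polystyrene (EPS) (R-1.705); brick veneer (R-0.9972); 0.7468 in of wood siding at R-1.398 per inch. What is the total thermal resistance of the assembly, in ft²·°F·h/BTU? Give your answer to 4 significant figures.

51.71 ft²·°F·h/BTU

7.454/0.157 = 47.478
0.7468 × 1.398 = 1.044
R_total = 0.4905 + 47.478 + 1.705 + 0.9972 + 1.044 = 51.714 ft²·°F·h/BTU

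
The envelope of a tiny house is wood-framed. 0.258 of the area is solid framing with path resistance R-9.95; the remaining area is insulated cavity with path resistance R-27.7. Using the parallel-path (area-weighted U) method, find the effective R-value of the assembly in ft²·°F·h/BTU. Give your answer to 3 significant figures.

19.0 ft²·°F·h/BTU

U_eff = 0.742/27.7 + 0.258/9.95 = 0.02679 + 0.02593 = 0.05272
R_eff = 1/U_eff = 18.97 ft²·°F·h/BTU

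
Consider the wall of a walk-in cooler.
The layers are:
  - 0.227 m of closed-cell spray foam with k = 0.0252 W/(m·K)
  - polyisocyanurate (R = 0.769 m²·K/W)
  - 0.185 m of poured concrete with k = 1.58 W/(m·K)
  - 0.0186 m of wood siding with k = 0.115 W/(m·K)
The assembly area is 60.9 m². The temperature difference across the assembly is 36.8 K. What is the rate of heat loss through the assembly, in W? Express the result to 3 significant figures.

0.227/0.0252 = 9.008
0.185/1.58 = 0.1171
0.0186/0.115 = 0.1617
R_total = 9.008 + 0.769 + 0.1171 + 0.1617 = 10.06 m²·K/W
Q = A·ΔT/R = 60.9 × 36.8 / 10.06 = 222.9 W

223 W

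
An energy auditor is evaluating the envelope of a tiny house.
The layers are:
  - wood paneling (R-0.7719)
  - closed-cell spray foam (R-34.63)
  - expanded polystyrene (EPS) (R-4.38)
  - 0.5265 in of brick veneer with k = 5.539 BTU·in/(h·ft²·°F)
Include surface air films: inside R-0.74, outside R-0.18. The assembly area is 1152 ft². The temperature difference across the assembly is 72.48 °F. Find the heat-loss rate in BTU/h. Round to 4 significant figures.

0.5265/5.539 = 0.095053
R_total = 0.74 + 0.7719 + 34.63 + 4.38 + 0.095053 + 0.18 = 40.797 ft²·°F·h/BTU
Q = A·ΔT/R = 1152 × 72.48 / 40.797 = 2046.6 BTU/h

2047 BTU/h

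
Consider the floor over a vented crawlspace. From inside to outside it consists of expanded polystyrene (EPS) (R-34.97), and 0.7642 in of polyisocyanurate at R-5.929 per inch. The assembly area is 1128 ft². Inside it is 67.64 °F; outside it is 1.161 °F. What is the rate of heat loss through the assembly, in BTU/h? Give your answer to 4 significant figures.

0.7642 × 5.929 = 4.5309
R_total = 34.97 + 4.5309 = 39.501 ft²·°F·h/BTU
Q = A·ΔT/R = 1128 × (67.64 − 1.161) / 39.501 = 1898.4 BTU/h

1898 BTU/h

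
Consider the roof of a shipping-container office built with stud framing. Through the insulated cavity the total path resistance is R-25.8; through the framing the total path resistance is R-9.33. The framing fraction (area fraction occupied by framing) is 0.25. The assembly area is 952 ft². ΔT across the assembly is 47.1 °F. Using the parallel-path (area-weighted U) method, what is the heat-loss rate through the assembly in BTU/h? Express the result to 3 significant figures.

U_eff = 0.75/25.8 + 0.25/9.33 = 0.02907 + 0.0268 = 0.05587
R_eff = 1/U_eff = 17.9 ft²·°F·h/BTU
Q = 952 × 47.1 / 17.9 = 2505 BTU/h

2500 BTU/h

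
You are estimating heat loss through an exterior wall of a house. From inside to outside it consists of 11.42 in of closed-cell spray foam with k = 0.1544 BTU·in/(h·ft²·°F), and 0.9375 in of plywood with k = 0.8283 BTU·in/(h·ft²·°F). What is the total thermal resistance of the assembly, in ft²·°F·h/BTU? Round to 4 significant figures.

75.10 ft²·°F·h/BTU

11.42/0.1544 = 73.964
0.9375/0.8283 = 1.1318
R_total = 73.964 + 1.1318 = 75.096 ft²·°F·h/BTU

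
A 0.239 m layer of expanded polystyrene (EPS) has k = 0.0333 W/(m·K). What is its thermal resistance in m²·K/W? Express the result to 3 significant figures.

R = L/k = 0.239/0.0333 = 7.177 m²·K/W

7.18 m²·K/W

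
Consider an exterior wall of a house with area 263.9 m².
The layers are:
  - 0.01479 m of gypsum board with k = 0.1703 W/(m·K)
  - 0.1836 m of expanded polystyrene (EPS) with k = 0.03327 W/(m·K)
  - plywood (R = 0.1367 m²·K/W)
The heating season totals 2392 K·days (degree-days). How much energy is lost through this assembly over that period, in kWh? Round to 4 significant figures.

2638 kWh

0.01479/0.1703 = 0.086847
0.1836/0.03327 = 5.5185
R_total = 0.086847 + 5.5185 + 0.1367 = 5.742 m²·K/W
E = A × HDD × 24 / R / 1000 = 263.9 × 2392 × 24 / 5.742 / 1000 = 2638.4 kWh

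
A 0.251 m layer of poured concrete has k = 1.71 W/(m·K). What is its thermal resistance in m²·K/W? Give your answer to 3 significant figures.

0.147 m²·K/W

R = L/k = 0.251/1.71 = 0.1468 m²·K/W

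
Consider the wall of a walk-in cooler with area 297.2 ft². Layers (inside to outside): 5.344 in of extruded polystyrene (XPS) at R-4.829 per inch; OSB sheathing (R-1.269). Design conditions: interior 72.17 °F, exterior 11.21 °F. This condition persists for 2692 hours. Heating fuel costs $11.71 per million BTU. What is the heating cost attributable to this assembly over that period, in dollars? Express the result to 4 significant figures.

21.09 dollars

5.344 × 4.829 = 25.806
R_total = 25.806 + 1.269 = 27.075 ft²·°F·h/BTU
Q = 297.2 × (72.17 − 11.21) / 27.075 = 669.15 BTU/h
E = 669.15 × 2692 = 1801300 BTU
Cost = 1801300/10⁶ × 11.71 = $21.094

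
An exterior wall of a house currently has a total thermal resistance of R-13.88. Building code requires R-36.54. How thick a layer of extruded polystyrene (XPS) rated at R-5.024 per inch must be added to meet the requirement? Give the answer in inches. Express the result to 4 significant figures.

ΔR = 36.54 − 13.88 = 22.66 ft²·°F·h/BTU
L = ΔR / (R/in) = 22.66/5.024 = 4.5104 in

4.510 in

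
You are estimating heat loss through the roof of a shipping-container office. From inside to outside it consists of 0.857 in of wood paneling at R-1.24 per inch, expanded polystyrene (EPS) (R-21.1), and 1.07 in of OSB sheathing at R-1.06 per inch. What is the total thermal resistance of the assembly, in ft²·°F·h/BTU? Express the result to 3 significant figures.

23.3 ft²·°F·h/BTU

0.857 × 1.24 = 1.063
1.07 × 1.06 = 1.134
R_total = 1.063 + 21.1 + 1.134 = 23.3 ft²·°F·h/BTU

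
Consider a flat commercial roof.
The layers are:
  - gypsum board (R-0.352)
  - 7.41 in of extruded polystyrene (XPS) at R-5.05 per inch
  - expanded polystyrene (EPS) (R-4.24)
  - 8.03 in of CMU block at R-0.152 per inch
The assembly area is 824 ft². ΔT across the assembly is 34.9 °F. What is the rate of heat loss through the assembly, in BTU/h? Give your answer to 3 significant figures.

7.41 × 5.05 = 37.42
8.03 × 0.152 = 1.221
R_total = 0.352 + 37.42 + 4.24 + 1.221 = 43.23 ft²·°F·h/BTU
Q = A·ΔT/R = 824 × 34.9 / 43.23 = 665.2 BTU/h

665 BTU/h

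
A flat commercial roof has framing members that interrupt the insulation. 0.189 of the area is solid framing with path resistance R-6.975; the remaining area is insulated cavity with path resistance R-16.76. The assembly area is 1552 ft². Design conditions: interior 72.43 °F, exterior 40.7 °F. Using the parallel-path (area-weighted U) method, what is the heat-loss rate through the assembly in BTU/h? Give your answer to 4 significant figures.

3717 BTU/h

U_eff = 0.811/16.76 + 0.189/6.975 = 0.048389 + 0.027097 = 0.075486
R_eff = 1/U_eff = 13.248 ft²·°F·h/BTU
Q = 1552 × (72.43 − 40.7) / 13.248 = 3717.3 BTU/h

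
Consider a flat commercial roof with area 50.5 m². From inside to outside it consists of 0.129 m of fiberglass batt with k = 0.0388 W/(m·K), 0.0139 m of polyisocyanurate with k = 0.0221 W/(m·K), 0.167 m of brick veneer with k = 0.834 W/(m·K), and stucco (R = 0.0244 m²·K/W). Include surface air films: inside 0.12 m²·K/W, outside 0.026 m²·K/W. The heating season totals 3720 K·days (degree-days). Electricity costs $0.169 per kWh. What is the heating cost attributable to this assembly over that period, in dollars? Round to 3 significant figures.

176 dollars

0.129/0.0388 = 3.325
0.0139/0.0221 = 0.629
0.167/0.834 = 0.2002
R_total = 0.12 + 3.325 + 0.629 + 0.2002 + 0.0244 + 0.026 = 4.324 m²·K/W
E = A × HDD × 24 / R / 1000 = 50.5 × 3720 × 24 / 4.324 / 1000 = 1043 kWh
Cost = 1043 × 0.169 = $176.2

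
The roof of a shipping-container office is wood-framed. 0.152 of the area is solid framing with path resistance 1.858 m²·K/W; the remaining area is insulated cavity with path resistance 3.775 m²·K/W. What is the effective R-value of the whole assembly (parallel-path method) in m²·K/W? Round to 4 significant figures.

3.263 m²·K/W

U_eff = 0.848/3.775 + 0.152/1.858 = 0.22464 + 0.081808 = 0.30644
R_eff = 1/U_eff = 3.2632 m²·K/W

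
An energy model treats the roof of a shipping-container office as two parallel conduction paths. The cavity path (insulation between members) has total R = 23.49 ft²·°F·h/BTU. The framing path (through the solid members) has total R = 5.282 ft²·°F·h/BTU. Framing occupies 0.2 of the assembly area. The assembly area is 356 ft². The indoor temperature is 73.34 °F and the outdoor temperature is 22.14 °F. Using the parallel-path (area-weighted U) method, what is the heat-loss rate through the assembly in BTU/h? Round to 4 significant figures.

1311 BTU/h

U_eff = 0.8/23.49 + 0.2/5.282 = 0.034057 + 0.037864 = 0.071921
R_eff = 1/U_eff = 13.904 ft²·°F·h/BTU
Q = 356 × (73.34 − 22.14) / 13.904 = 1310.9 BTU/h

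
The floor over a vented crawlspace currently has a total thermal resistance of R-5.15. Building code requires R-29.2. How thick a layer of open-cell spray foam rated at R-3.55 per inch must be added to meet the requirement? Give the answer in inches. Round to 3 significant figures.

ΔR = 29.2 − 5.15 = 24.05 ft²·°F·h/BTU
L = ΔR / (R/in) = 24.05/3.55 = 6.775 in

6.77 in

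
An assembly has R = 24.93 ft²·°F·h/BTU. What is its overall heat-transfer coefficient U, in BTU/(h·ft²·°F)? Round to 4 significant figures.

0.04011 BTU/(h·ft²·°F)

U = 1/R = 1/24.93 = 0.040112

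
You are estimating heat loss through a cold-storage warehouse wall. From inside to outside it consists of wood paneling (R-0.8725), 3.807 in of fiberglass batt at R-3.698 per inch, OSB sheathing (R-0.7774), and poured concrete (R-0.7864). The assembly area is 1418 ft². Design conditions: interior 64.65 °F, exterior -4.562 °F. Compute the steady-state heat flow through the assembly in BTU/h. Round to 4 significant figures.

3.807 × 3.698 = 14.078
R_total = 0.8725 + 14.078 + 0.7774 + 0.7864 = 16.515 ft²·°F·h/BTU
Q = A·ΔT/R = 1418 × (64.65 − (-4.562)) / 16.515 = 5942.8 BTU/h

5943 BTU/h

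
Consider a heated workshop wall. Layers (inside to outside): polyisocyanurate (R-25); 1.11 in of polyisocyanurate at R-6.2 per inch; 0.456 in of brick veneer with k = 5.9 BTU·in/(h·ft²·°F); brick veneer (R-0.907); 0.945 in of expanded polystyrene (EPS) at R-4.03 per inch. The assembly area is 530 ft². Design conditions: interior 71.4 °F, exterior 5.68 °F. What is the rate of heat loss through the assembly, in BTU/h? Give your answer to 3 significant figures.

1.11 × 6.2 = 6.882
0.456/5.9 = 0.07729
0.945 × 4.03 = 3.808
R_total = 25 + 6.882 + 0.07729 + 0.907 + 3.808 = 36.67 ft²·°F·h/BTU
Q = A·ΔT/R = 530 × (71.4 − 5.68) / 36.67 = 949.7 BTU/h

950 BTU/h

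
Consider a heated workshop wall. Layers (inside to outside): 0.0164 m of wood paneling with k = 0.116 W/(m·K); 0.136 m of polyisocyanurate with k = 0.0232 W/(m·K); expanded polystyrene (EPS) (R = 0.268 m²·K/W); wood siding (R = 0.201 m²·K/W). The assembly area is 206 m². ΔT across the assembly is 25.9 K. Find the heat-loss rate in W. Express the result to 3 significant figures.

824 W

0.0164/0.116 = 0.1414
0.136/0.0232 = 5.862
R_total = 0.1414 + 5.862 + 0.268 + 0.201 = 6.472 m²·K/W
Q = A·ΔT/R = 206 × 25.9 / 6.472 = 824.3 W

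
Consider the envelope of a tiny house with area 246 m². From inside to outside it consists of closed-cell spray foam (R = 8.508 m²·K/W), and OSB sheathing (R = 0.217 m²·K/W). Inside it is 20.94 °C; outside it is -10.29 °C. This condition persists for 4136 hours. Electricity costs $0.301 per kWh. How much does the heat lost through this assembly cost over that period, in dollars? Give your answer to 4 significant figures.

1096 dollars

R_total = 8.508 + 0.217 = 8.725 m²·K/W
Q = 246 × (20.94 − (-10.29)) / 8.725 = 880.52 W
E = 880.52 W × 4136 h / 1000 = 3641.9 kWh
Cost = 3641.9 × 0.301 = $1096.2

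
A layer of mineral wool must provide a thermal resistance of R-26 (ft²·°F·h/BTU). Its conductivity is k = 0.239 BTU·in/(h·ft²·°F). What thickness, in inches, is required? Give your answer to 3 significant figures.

L = R × k = 26 × 0.239 = 6.214 in

6.21 in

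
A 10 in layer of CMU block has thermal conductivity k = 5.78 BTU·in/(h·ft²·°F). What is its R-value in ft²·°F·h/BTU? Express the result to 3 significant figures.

1.73 ft²·°F·h/BTU

R = L/k = 10/5.78 = 1.73 ft²·°F·h/BTU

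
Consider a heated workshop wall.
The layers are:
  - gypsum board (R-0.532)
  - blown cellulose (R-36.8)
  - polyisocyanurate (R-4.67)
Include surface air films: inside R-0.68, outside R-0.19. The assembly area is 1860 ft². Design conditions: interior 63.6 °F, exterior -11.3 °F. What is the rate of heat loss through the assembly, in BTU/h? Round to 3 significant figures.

3250 BTU/h

R_total = 0.68 + 0.532 + 36.8 + 4.67 + 0.19 = 42.87 ft²·°F·h/BTU
Q = A·ΔT/R = 1860 × (63.6 − (-11.3)) / 42.87 = 3250 BTU/h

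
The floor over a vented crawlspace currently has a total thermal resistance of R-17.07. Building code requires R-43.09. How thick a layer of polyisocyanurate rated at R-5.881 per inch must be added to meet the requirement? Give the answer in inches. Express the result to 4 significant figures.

4.424 in

ΔR = 43.09 − 17.07 = 26.02 ft²·°F·h/BTU
L = ΔR / (R/in) = 26.02/5.881 = 4.4244 in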